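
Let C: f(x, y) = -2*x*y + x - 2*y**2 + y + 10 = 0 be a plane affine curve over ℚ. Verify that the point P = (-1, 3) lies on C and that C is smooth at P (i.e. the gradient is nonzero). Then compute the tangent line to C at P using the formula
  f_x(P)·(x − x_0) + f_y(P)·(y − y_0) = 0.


Tangent line at P: -5*x - 9*y + 22 = 0.

Step 1: f(-1, 3) = 0, so P lies on C.
Step 2: partial derivatives
  f_x(x, y) = 1 - 2*y, f_y(x, y) = -2*x - 4*y + 1.
  f_x(P) = -5, f_y(P) = -9 (gradient nonzero, so P is smooth).
Step 3: tangent line at P: -5·(x − -1) + -9·(y − 3) = 0.
Expanding: -5*x - 9*y + 22 = 0.


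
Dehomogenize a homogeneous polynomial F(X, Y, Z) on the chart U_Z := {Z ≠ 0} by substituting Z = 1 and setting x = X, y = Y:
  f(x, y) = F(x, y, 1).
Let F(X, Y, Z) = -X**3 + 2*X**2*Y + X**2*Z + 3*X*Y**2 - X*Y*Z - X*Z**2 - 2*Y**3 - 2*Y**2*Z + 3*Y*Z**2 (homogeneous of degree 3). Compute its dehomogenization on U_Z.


f(x, y) = -x**3 + 2*x**2*y + x**2 + 3*x*y**2 - x*y - x - 2*y**3 - 2*y**2 + 3*y

On U_Z we set Z = 1. Each monomial c·X^i·Y^j·Z^k in F becomes c·x^i·y^j·1^k = c·x^i·y^j.
Substituting Z = 1: F(X, Y, 1) = -x**3 + 2*x**2*y + x**2 + 3*x*y**2 - x*y - x - 2*y**3 - 2*y**2 + 3*y.
Note: deg(f) ≤ deg(F) = 3; strict inequality happens when F is divisible by Z (lost terms).


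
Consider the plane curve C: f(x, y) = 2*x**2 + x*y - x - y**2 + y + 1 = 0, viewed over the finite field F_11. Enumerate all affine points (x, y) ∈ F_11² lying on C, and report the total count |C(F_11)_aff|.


Affine F_11-points: {(0, 4), (0, 8), (1, 6), (1, 7), (2, 6), (2, 8), (3, 5), (3, 10), (4, 1), (4, 4), (5, 3), (6, 2), (6, 5), (7, 1), (7, 7), (8, 0), (8, 9), (9, 0), (9, 10), (10, 2), (10, 9)}; count = 21.

For each of the 121 pairs (x, y) ∈ F_11², evaluate f(x, y) mod 11. Record the zeros.
  x = 0: [0↦1, 1↦1, 2↦10, 3↦6, 4↦0, 5↦3, 6↦4, 7↦3, 8↦0, 9↦6, 10↦10]  zeros at y ∈ {4, 8}
  x = 1: [0↦2, 1↦3, 2↦2, 3↦10, 4↦5, 5↦9, 6↦0, 7↦0, 8↦9, 9↦5, 10↦10]  zeros at y ∈ {6, 7}
  x = 2: [0↦7, 1↦9, 2↦9, 3↦7, 4↦3, 5↦8, 6↦0, 7↦1, 8↦0, 9↦8, 10↦3]  zeros at y ∈ {6, 8}
  x = 3: [0↦5, 1↦8, 2↦9, 3↦8, 4↦5, 5↦0, 6↦4, 7↦6, 8↦6, 9↦4, 10↦0]  zeros at y ∈ {5, 10}
  x = 4: [0↦7, 1↦0, 2↦2, 3↦2, 4↦0, 5↦7, 6↦1, 7↦4, 8↦5, 9↦4, 10↦1]  zeros at y ∈ {1, 4}
  x = 5: [0↦2, 1↦7, 2↦10, 3↦0, 4↦10, 5↦7, 6↦2, 7↦6, 8↦8, 9↦8, 10↦6]  zeros at y ∈ {3}
  x = 6: [0↦1, 1↦7, 2↦0, 3↦2, 4↦2, 5↦0, 6↦7, 7↦1, 8↦4, 9↦5, 10↦4]  zeros at y ∈ {2, 5}
  x = 7: [0↦4, 1↦0, 2↦5, 3↦8, 4↦9, 5↦8, 6↦5, 7↦0, 8↦4, 9↦6, 10↦6]  zeros at y ∈ {1, 7}
  x = 8: [0↦0, 1↦8, 2↦3, 3↦7, 4↦9, 5↦9, 6↦7, 7↦3, 8↦8, 9↦0, 10↦1]  zeros at y ∈ {0, 9}
  x = 9: [0↦0, 1↦9, 2↦5, 3↦10, 4↦2, 5↦3, 6↦2, 7↦10, 8↦5, 9↦9, 10↦0]  zeros at y ∈ {0, 10}
  x = 10: [0↦4, 1↦3, 2↦0, 3↦6, 4↦10, 5↦1, 6↦1, 7↦10, 8↦6, 9↦0, 10↦3]  zeros at y ∈ {2, 9}
Collecting zeros: affine points = {(0, 4), (0, 8), (1, 6), (1, 7), (2, 6), (2, 8), (3, 5), (3, 10), (4, 1), (4, 4), (5, 3), (6, 2), (6, 5), (7, 1), (7, 7), (8, 0), (8, 9), (9, 0), (9, 10), (10, 2), (10, 9)}.
Total count |C(F_11)_aff| = 21.


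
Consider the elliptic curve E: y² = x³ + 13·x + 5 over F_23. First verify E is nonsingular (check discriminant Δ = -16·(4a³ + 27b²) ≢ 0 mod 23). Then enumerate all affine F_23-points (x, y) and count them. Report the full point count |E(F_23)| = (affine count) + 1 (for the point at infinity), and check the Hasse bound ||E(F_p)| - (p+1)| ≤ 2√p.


Affine points = {(2, 4), (2, 19), (3, 5), (3, 18), (4, 11), (4, 12), (6, 0), (7, 5), (7, 18), (8, 0), (9, 0), (10, 10), (10, 13), (12, 7), (12, 16), (13, 5), (13, 18), (16, 10), (16, 13), (19, 2), (19, 21), (20, 10), (20, 13)}; affine count = 23; |E(F_23)| = 24.

Discriminant check: Δ ∝ 4a³ + 27b² = 4·13³ + 27·5² = 4·2197 + 27·25 ≡ 10 (mod 23). Nonzero ⇒ E is nonsingular.
For each x ∈ F_23, compute rhs = x³ + 13·x + 5 mod 23, then count y ∈ F_23 with y² ≡ rhs.
  x = 0: rhs = 5, matching y values: none (0 points).
  x = 1: rhs = 19, matching y values: none (0 points).
  x = 2: rhs = 16, matching y values: 4, 19 (2 points).
  x = 3: rhs = 2, matching y values: 5, 18 (2 points).
  x = 4: rhs = 6, matching y values: 11, 12 (2 points).
  x = 5: rhs = 11, matching y values: none (0 points).
  x = 6: rhs = 0, matching y values: 0 (1 points).
  x = 7: rhs = 2, matching y values: 5, 18 (2 points).
  x = 8: rhs = 0, matching y values: 0 (1 points).
  x = 9: rhs = 0, matching y values: 0 (1 points).
  x = 10: rhs = 8, matching y values: 10, 13 (2 points).
  x = 11: rhs = 7, matching y values: none (0 points).
  x = 12: rhs = 3, matching y values: 7, 16 (2 points).
  x = 13: rhs = 2, matching y values: 5, 18 (2 points).
  x = 14: rhs = 10, matching y values: none (0 points).
  x = 15: rhs = 10, matching y values: none (0 points).
  x = 16: rhs = 8, matching y values: 10, 13 (2 points).
  x = 17: rhs = 10, matching y values: none (0 points).
  x = 18: rhs = 22, matching y values: none (0 points).
  x = 19: rhs = 4, matching y values: 2, 21 (2 points).
  x = 20: rhs = 8, matching y values: 10, 13 (2 points).
  x = 21: rhs = 17, matching y values: none (0 points).
  x = 22: rhs = 14, matching y values: none (0 points).
Total affine count: 23.
Full point count |E(F_23)| = 23 + 1 = 24.
Hasse bound: |24 − (23+1)| = |0| = 0 ≤ 2√23 ≈ 9.5917 ✓.


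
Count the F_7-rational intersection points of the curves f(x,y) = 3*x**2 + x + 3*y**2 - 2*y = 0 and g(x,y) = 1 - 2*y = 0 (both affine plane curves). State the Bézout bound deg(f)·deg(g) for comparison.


Common zeros: {(3, 4), (6, 4)}; count = 2; Bézout bound = 2.

deg(f) = 2, deg(g) = 1, so Bézout bound = 2.
Scan x ∈ F_7. For each x, list the y ∈ F_7 with f(x, y) ≡ 0 and those with g(x, y) ≡ 0 (mod 7); the common zeros in that column are the intersection.
  x = 0: f ≡ 0 at y ∈ {0, 3}; g ≡ 0 at y ∈ {4}; common: ∅.
  x = 1: f ≡ 0 at y ∈ ∅; g ≡ 0 at y ∈ {4}; common: ∅.
  x = 2: f ≡ 0 at y ∈ {0, 3}; g ≡ 0 at y ∈ {4}; common: ∅.
  x = 3: f ≡ 0 at y ∈ {4, 6}; g ≡ 0 at y ∈ {4}; common: {4}.
  x = 4: f ≡ 0 at y ∈ ∅; g ≡ 0 at y ∈ {4}; common: ∅.
  x = 5: f ≡ 0 at y ∈ ∅; g ≡ 0 at y ∈ {4}; common: ∅.
  x = 6: f ≡ 0 at y ∈ {4, 6}; g ≡ 0 at y ∈ {4}; common: {4}.
Collecting: common zeros = {(3, 4), (6, 4)}, so the count is 2.
Comparison with the Bézout bound: 2 ≤ 2 = deg(f)·deg(g), as expected for curves with no common component (the bound is attained).


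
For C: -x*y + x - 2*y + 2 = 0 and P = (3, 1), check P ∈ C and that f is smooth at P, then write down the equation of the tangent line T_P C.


Tangent line at P: 5 - 5*y = 0.

Step 1: f(3, 1) = 0, so P lies on C.
Step 2: partial derivatives
  f_x(x, y) = 1 - y, f_y(x, y) = -x - 2.
  f_x(P) = 0, f_y(P) = -5 (gradient nonzero, so P is smooth).
Step 3: tangent line at P: 0·(x − 3) + -5·(y − 1) = 0.
Expanding: 5 - 5*y = 0.


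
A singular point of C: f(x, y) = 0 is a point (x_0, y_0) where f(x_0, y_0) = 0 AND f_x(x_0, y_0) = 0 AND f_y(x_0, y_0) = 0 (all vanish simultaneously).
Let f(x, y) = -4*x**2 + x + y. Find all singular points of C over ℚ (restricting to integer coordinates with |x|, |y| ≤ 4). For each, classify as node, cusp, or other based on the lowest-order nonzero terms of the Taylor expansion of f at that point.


No singular points in the scanned grid; C is smooth there.

Compute partial derivatives:
  f_x = 1 - 8*x.
  f_y = 1.
f_y = 1 is a nonzero constant, so f_y never vanishes: no point (x, y) can satisfy f = f_x = f_y = 0. In particular no (x, y) ∈ {−4, ..., 4}² is singular; the curve is smooth.


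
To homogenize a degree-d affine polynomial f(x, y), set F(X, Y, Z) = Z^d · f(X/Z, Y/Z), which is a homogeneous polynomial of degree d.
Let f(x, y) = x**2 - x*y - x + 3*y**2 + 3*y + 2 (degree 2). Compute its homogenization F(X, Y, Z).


F(X, Y, Z) = X**2 - X*Y - X*Z + 3*Y**2 + 3*Y*Z + 2*Z**2

deg(f) = 2.
Substitute x = X/Z, y = Y/Z into f, then multiply by Z^2.
  monomial 1·x^2·y^0 ↦ 1·X^2·Y^0·Z^0.
  monomial -1·x^1·y^1 ↦ -1·X^1·Y^1·Z^0.
  monomial -1·x^1·y^0 ↦ -1·X^1·Y^0·Z^1.
  monomial 3·x^0·y^2 ↦ 3·X^0·Y^2·Z^0.
  monomial 3·x^0·y^1 ↦ 3·X^0·Y^1·Z^1.
  monomial 2·x^0·y^0 ↦ 2·X^0·Y^0·Z^2.
Collecting: F(X, Y, Z) = X**2 - X*Y - X*Z + 3*Y**2 + 3*Y*Z + 2*Z**2.


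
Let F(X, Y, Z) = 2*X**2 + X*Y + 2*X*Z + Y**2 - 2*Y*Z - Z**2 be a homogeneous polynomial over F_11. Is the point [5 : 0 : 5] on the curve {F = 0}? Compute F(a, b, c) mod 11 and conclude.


F(5,0,5) ≡ 9 (mod 11); P is NOT on the curve.

Evaluate F(5, 0, 5) term-by-term (mod 11).
  2*X**2 ↦ 2·25·1·1 = 50
  X*Y ↦ 1·5·0·1 = 0
  2*X*Z ↦ 2·5·1·5 = 50
  Y**2 ↦ 1·1·0·1 = 0
  -2*Y*Z ↦ -2·1·0·5 = 0
  -Z**2 ↦ -1·1·1·25 = -25
Sum: F(5, 0, 5) = (50) + (0) + (50) + (0) + (0) + (-25) = 75.
Reducing mod 11: 75 ≡ 9 (mod 11).
Since F(a, b, c) ≡ 9 ≠ 0 (mod 11), P does NOT lie on the curve.


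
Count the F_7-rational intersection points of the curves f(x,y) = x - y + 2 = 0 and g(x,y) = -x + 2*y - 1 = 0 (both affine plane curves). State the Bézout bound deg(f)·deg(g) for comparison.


Common zeros: {(4, 6)}; count = 1; Bézout bound = 1.

deg(f) = 1, deg(g) = 1, so Bézout bound = 1.
Scan x ∈ F_7. For each x, list the y ∈ F_7 with f(x, y) ≡ 0 and those with g(x, y) ≡ 0 (mod 7); the common zeros in that column are the intersection.
  x = 0: f ≡ 0 at y ∈ {2}; g ≡ 0 at y ∈ {4}; common: ∅.
  x = 1: f ≡ 0 at y ∈ {3}; g ≡ 0 at y ∈ {1}; common: ∅.
  x = 2: f ≡ 0 at y ∈ {4}; g ≡ 0 at y ∈ {5}; common: ∅.
  x = 3: f ≡ 0 at y ∈ {5}; g ≡ 0 at y ∈ {2}; common: ∅.
  x = 4: f ≡ 0 at y ∈ {6}; g ≡ 0 at y ∈ {6}; common: {6}.
  x = 5: f ≡ 0 at y ∈ {0}; g ≡ 0 at y ∈ {3}; common: ∅.
  x = 6: f ≡ 0 at y ∈ {1}; g ≡ 0 at y ∈ {0}; common: ∅.
Collecting: common zeros = {(4, 6)}, so the count is 1.
Comparison with the Bézout bound: 1 ≤ 1 = deg(f)·deg(g), as expected for curves with no common component (the bound is attained).


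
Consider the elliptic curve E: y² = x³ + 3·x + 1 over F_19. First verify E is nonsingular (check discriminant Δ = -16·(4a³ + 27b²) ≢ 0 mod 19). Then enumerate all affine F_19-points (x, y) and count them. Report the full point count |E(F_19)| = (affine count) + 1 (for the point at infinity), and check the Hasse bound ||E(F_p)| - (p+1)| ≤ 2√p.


Affine points = {(0, 1), (0, 18), (1, 9), (1, 10), (4, 1), (4, 18), (6, 8), (6, 11), (7, 2), (7, 17), (8, 9), (8, 10), (9, 4), (9, 15), (10, 9), (10, 10), (11, 4), (11, 15), (12, 6), (12, 13), (15, 1), (15, 18), (17, 5), (17, 14), (18, 4), (18, 15)}; affine count = 26; |E(F_19)| = 27.

Discriminant check: Δ ∝ 4a³ + 27b² = 4·3³ + 27·1² = 4·27 + 27·1 ≡ 2 (mod 19). Nonzero ⇒ E is nonsingular.
For each x ∈ F_19, compute rhs = x³ + 3·x + 1 mod 19, then count y ∈ F_19 with y² ≡ rhs.
  x = 0: rhs = 1, matching y values: 1, 18 (2 points).
  x = 1: rhs = 5, matching y values: 9, 10 (2 points).
  x = 2: rhs = 15, matching y values: none (0 points).
  x = 3: rhs = 18, matching y values: none (0 points).
  x = 4: rhs = 1, matching y values: 1, 18 (2 points).
  x = 5: rhs = 8, matching y values: none (0 points).
  x = 6: rhs = 7, matching y values: 8, 11 (2 points).
  x = 7: rhs = 4, matching y values: 2, 17 (2 points).
  x = 8: rhs = 5, matching y values: 9, 10 (2 points).
  x = 9: rhs = 16, matching y values: 4, 15 (2 points).
  x = 10: rhs = 5, matching y values: 9, 10 (2 points).
  x = 11: rhs = 16, matching y values: 4, 15 (2 points).
  x = 12: rhs = 17, matching y values: 6, 13 (2 points).
  x = 13: rhs = 14, matching y values: none (0 points).
  x = 14: rhs = 13, matching y values: none (0 points).
  x = 15: rhs = 1, matching y values: 1, 18 (2 points).
  x = 16: rhs = 3, matching y values: none (0 points).
  x = 17: rhs = 6, matching y values: 5, 14 (2 points).
  x = 18: rhs = 16, matching y values: 4, 15 (2 points).
Total affine count: 26.
Full point count |E(F_19)| = 26 + 1 = 27.
Hasse bound: |27 − (19+1)| = |7| = 7 ≤ 2√19 ≈ 8.7178 ✓.


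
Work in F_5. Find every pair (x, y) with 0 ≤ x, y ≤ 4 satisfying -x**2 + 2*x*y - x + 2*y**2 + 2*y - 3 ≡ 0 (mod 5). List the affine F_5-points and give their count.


Affine F_5-points: {(1, 0), (1, 3), (3, 0), (3, 1), (4, 2), (4, 3)}; count = 6.

For each of the 25 pairs (x, y) ∈ F_5², evaluate f(x, y) mod 5. Record the zeros.
  x = 0: [0↦2, 1↦1, 2↦4, 3↦1, 4↦2]  zeros at y ∈ ∅
  x = 1: [0↦0, 1↦1, 2↦1, 3↦0, 4↦3]  zeros at y ∈ {0, 3}
  x = 2: [0↦1, 1↦4, 2↦1, 3↦2, 4↦2]  zeros at y ∈ ∅
  x = 3: [0↦0, 1↦0, 2↦4, 3↦2, 4↦4]  zeros at y ∈ {0, 1}
  x = 4: [0↦2, 1↦4, 2↦0, 3↦0, 4↦4]  zeros at y ∈ {2, 3}
Collecting zeros: affine points = {(1, 0), (1, 3), (3, 0), (3, 1), (4, 2), (4, 3)}.
Total count |C(F_5)_aff| = 6.


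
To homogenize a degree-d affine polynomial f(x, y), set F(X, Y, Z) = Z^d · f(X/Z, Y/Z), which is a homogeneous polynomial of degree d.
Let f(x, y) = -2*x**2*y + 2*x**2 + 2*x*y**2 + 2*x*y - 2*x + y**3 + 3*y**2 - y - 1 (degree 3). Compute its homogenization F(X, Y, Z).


F(X, Y, Z) = -2*X**2*Y + 2*X**2*Z + 2*X*Y**2 + 2*X*Y*Z - 2*X*Z**2 + Y**3 + 3*Y**2*Z - Y*Z**2 - Z**3

deg(f) = 3.
Substitute x = X/Z, y = Y/Z into f, then multiply by Z^3.
  monomial -2·x^2·y^1 ↦ -2·X^2·Y^1·Z^0.
  monomial 2·x^2·y^0 ↦ 2·X^2·Y^0·Z^1.
  monomial 2·x^1·y^2 ↦ 2·X^1·Y^2·Z^0.
  monomial 2·x^1·y^1 ↦ 2·X^1·Y^1·Z^1.
  monomial -2·x^1·y^0 ↦ -2·X^1·Y^0·Z^2.
  monomial 1·x^0·y^3 ↦ 1·X^0·Y^3·Z^0.
  monomial 3·x^0·y^2 ↦ 3·X^0·Y^2·Z^1.
  monomial -1·x^0·y^1 ↦ -1·X^0·Y^1·Z^2.
  monomial -1·x^0·y^0 ↦ -1·X^0·Y^0·Z^3.
Collecting: F(X, Y, Z) = -2*X**2*Y + 2*X**2*Z + 2*X*Y**2 + 2*X*Y*Z - 2*X*Z**2 + Y**3 + 3*Y**2*Z - Y*Z**2 - Z**3.


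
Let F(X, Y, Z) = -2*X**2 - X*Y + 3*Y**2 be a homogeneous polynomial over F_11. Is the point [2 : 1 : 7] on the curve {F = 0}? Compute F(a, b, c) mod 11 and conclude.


F(2,1,7) ≡ 4 (mod 11); P is NOT on the curve.

Evaluate F(2, 1, 7) term-by-term (mod 11).
  -2*X**2 ↦ -2·4·1·1 = -8
  -X*Y ↦ -1·2·1·1 = -2
  3*Y**2 ↦ 3·1·1·1 = 3
Sum: F(2, 1, 7) = (-8) + (-2) + (3) = -7.
Reducing mod 11: -7 ≡ 4 (mod 11).
Since F(a, b, c) ≡ 4 ≠ 0 (mod 11), P does NOT lie on the curve.


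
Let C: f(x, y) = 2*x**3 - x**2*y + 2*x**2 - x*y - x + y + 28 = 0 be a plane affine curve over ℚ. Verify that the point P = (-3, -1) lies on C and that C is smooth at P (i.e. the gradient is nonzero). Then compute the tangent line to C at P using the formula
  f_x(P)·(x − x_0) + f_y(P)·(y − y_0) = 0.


Tangent line at P: 36*x - 5*y + 103 = 0.

Step 1: f(-3, -1) = 0, so P lies on C.
Step 2: partial derivatives
  f_x(x, y) = 6*x**2 - 2*x*y + 4*x - y - 1, f_y(x, y) = -x**2 - x + 1.
  f_x(P) = 36, f_y(P) = -5 (gradient nonzero, so P is smooth).
Step 3: tangent line at P: 36·(x − -3) + -5·(y − -1) = 0.
Expanding: 36*x - 5*y + 103 = 0.


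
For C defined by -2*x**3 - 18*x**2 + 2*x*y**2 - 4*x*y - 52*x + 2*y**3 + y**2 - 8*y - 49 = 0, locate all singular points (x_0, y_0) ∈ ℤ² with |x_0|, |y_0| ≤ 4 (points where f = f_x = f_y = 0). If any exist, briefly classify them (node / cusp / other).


Singular points: {(-3, 1)}; classification: cusp.

Compute partial derivatives:
  f_x = -6*x**2 - 36*x + 2*y**2 - 4*y - 52.
  f_y = 4*x*y - 4*x + 6*y**2 + 2*y - 8.
Scan x_0 ∈ {−4, ..., 4}. For each x_0, f_y(x_0, y) is a polynomial in y; find its integer roots y ∈ {−4, ..., 4}, then test f_x and f at those candidates.
  x = -4: f_y(-4, y) = 6*y**2 - 14*y + 8; vanishes at y ∈ {1}. (-4, 1): f_x = -6 ≠ 0.
  x = -3: f_y(-3, y) = 6*y**2 - 10*y + 4; vanishes at y ∈ {1}. (-3, 1): f_x = 0, f = 0 — SINGULAR.
  x = -2: f_y(-2, y) = 6*y**2 - 6*y; vanishes at y ∈ {0, 1}. (-2, 0): f_x = -4 ≠ 0; (-2, 1): f_x = -6 ≠ 0.
  x = -1: f_y(-1, y) = 6*y**2 - 2*y - 4; vanishes at y ∈ {1}. (-1, 1): f_x = -24 ≠ 0.
  x = 0: f_y(0, y) = 6*y**2 + 2*y - 8; vanishes at y ∈ {1}. (0, 1): f_x = -54 ≠ 0.
  x = 1: f_y(1, y) = 6*y**2 + 6*y - 12; vanishes at y ∈ {-2, 1}. (1, -2): f_x = -78 ≠ 0; (1, 1): f_x = -96 ≠ 0.
  x = 2: f_y(2, y) = 6*y**2 + 10*y - 16; vanishes at y ∈ {1}. (2, 1): f_x = -150 ≠ 0.
  x = 3: f_y(3, y) = 6*y**2 + 14*y - 20; vanishes at y ∈ {1}. (3, 1): f_x = -216 ≠ 0.
  x = 4: f_y(4, y) = 6*y**2 + 18*y - 24; vanishes at y ∈ {-4, 1}. (4, -4): f_x = -244 ≠ 0; (4, 1): f_x = -294 ≠ 0.
Only singular point on the grid: (-3, 1).
Classify: substitute x = -3 + u, y = 1 + v and expand: f = -2*u**3 + 2*u*v**2 + 2*v**3 + v**2.
No constant or linear terms (consistent with a singular point). Quadratic part: v**2. Cubic part: -2*u**3 + 2*u*v**2 + 2*v**3.
The quadratic part v**2 is a perfect square, so there is a single (double) tangent line v = 0, i.e. y = 1. Restricting the cubic part to that line (v = 0) leaves -2*u**3 ≠ 0, so f is not divisible by v and the branch is v² ≈ 2*u**3 to lowest order — this is a cusp.
Classification: cusp.


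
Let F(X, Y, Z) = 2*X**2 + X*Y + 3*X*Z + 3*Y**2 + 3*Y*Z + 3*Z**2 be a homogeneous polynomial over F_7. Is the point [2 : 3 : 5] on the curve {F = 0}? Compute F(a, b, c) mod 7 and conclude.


F(2,3,5) ≡ 2 (mod 7); P is NOT on the curve.

Evaluate F(2, 3, 5) term-by-term (mod 7).
  2*X**2 ↦ 2·4·1·1 = 8
  X*Y ↦ 1·2·3·1 = 6
  3*X*Z ↦ 3·2·1·5 = 30
  3*Y**2 ↦ 3·1·9·1 = 27
  3*Y*Z ↦ 3·1·3·5 = 45
  3*Z**2 ↦ 3·1·1·25 = 75
Sum: F(2, 3, 5) = (8) + (6) + (30) + (27) + (45) + (75) = 191.
Reducing mod 7: 191 ≡ 2 (mod 7).
Since F(a, b, c) ≡ 2 ≠ 0 (mod 7), P does NOT lie on the curve.


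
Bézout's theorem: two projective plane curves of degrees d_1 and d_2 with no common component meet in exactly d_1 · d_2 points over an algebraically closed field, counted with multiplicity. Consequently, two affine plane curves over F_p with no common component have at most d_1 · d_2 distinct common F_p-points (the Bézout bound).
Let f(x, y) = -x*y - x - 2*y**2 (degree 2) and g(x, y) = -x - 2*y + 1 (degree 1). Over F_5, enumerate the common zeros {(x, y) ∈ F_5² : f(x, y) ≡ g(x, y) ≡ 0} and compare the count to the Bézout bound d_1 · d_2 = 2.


Common zeros: {(4, 1)}; count = 1; Bézout bound = 2.

deg(f) = 2, deg(g) = 1, so Bézout bound = 2.
Scan x ∈ F_5. For each x, list the y ∈ F_5 with f(x, y) ≡ 0 and those with g(x, y) ≡ 0 (mod 5); the common zeros in that column are the intersection.
  x = 0: f ≡ 0 at y ∈ {0}; g ≡ 0 at y ∈ {3}; common: ∅.
  x = 1: f ≡ 0 at y ∈ ∅; g ≡ 0 at y ∈ {0}; common: ∅.
  x = 2: f ≡ 0 at y ∈ ∅; g ≡ 0 at y ∈ {2}; common: ∅.
  x = 3: f ≡ 0 at y ∈ {3}; g ≡ 0 at y ∈ {4}; common: ∅.
  x = 4: f ≡ 0 at y ∈ {1, 2}; g ≡ 0 at y ∈ {1}; common: {1}.
Collecting: common zeros = {(4, 1)}, so the count is 1.
Comparison with the Bézout bound: 1 ≤ 2 = deg(f)·deg(g), as expected for curves with no common component (the affine F_5-count falls short of the bound because intersections may lie at infinity, over extension fields, or carry multiplicity).


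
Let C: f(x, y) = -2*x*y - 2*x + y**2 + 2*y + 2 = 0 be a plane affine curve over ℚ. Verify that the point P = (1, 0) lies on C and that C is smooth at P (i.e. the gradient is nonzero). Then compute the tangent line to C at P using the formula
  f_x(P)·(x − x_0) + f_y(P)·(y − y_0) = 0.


Tangent line at P: 2 - 2*x = 0.

Step 1: f(1, 0) = 0, so P lies on C.
Step 2: partial derivatives
  f_x(x, y) = -2*y - 2, f_y(x, y) = -2*x + 2*y + 2.
  f_x(P) = -2, f_y(P) = 0 (gradient nonzero, so P is smooth).
Step 3: tangent line at P: -2·(x − 1) + 0·(y − 0) = 0.
Expanding: 2 - 2*x = 0.


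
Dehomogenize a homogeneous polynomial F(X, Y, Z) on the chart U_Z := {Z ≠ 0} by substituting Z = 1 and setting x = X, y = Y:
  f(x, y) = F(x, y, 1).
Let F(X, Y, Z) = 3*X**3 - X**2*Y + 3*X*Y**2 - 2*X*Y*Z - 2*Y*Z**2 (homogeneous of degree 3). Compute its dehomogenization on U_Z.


f(x, y) = 3*x**3 - x**2*y + 3*x*y**2 - 2*x*y - 2*y

On U_Z we set Z = 1. Each monomial c·X^i·Y^j·Z^k in F becomes c·x^i·y^j·1^k = c·x^i·y^j.
Substituting Z = 1: F(X, Y, 1) = 3*x**3 - x**2*y + 3*x*y**2 - 2*x*y - 2*y.
Note: deg(f) ≤ deg(F) = 3; strict inequality happens when F is divisible by Z (lost terms).


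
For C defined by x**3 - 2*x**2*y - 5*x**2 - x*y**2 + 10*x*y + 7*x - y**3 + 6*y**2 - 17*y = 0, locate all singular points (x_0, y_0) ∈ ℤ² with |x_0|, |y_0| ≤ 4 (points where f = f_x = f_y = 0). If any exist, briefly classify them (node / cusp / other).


Singular points: {(2, 1)}; classification: node.

Compute partial derivatives:
  f_x = 3*x**2 - 4*x*y - 10*x - y**2 + 10*y + 7.
  f_y = -2*x**2 - 2*x*y + 10*x - 3*y**2 + 12*y - 17.
Scan x_0 ∈ {−4, ..., 4}. For each x_0, f_y(x_0, y) is a polynomial in y; find its integer roots y ∈ {−4, ..., 4}, then test f_x and f at those candidates.
  x = -4: f_y(-4, y) = -3*y**2 + 20*y - 89; no integer root y with |y| ≤ 4.
  x = -3: f_y(-3, y) = -3*y**2 + 18*y - 65; no integer root y with |y| ≤ 4.
  x = -2: f_y(-2, y) = -3*y**2 + 16*y - 45; no integer root y with |y| ≤ 4.
  x = -1: f_y(-1, y) = -3*y**2 + 14*y - 29; no integer root y with |y| ≤ 4.
  x = 0: f_y(0, y) = -3*y**2 + 12*y - 17; no integer root y with |y| ≤ 4.
  x = 1: f_y(1, y) = -3*y**2 + 10*y - 9; no integer root y with |y| ≤ 4.
  x = 2: f_y(2, y) = -3*y**2 + 8*y - 5; vanishes at y ∈ {1}. (2, 1): f_x = 0, f = 0 — SINGULAR.
  x = 3: f_y(3, y) = -3*y**2 + 6*y - 5; no integer root y with |y| ≤ 4.
  x = 4: f_y(4, y) = -3*y**2 + 4*y - 9; no integer root y with |y| ≤ 4.
Only singular point on the grid: (2, 1).
Classify: substitute x = 2 + u, y = 1 + v and expand: f = u**3 - 2*u**2*v - u**2 - u*v**2 - v**3 + v**2.
No constant or linear terms (consistent with a singular point). Quadratic part: -u**2 + v**2. Cubic part: u**3 - 2*u**2*v - u*v**2 - v**3.
The quadratic part v**2 - u**2 = (v − u)(v + u) splits into two distinct linear factors, so there are two distinct tangent lines y − 1 = ±(x − 2) — this is a node (ordinary double point).
Classification: node.


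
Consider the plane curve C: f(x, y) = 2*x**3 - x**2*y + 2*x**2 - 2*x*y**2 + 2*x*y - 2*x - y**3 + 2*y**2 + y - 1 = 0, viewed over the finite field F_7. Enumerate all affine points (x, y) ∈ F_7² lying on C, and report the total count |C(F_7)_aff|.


Affine F_7-points: {(0, 3), (1, 6), (4, 2), (4, 3), (5, 1), (6, 4)}; count = 6.

For each of the 49 pairs (x, y) ∈ F_7², evaluate f(x, y) mod 7. Record the zeros.
  x = 0: [0↦6, 1↦1, 2↦1, 3↦0, 4↦6, 5↦6, 6↦1]  zeros at y ∈ {3}
  x = 1: [0↦1, 1↦2, 2↦4, 3↦1, 4↦1, 5↦5, 6↦0]  zeros at y ∈ {6}
  x = 2: [0↦5, 1↦3, 2↦5, 3↦5, 4↦4, 5↦3, 6↦3]  zeros at y ∈ ∅
  x = 3: [0↦2, 1↦2, 2↦2, 3↦3, 4↦6, 5↦5, 6↦1]  zeros at y ∈ ∅
  x = 4: [0↦4, 1↦4, 2↦0, 3↦0, 4↦5, 5↦2, 6↦6]  zeros at y ∈ {2, 3}
  x = 5: [0↦2, 1↦0, 2↦4, 3↦1, 4↦6, 5↦6, 6↦2]  zeros at y ∈ {1}
  x = 6: [0↦1, 1↦2, 2↦5, 3↦4, 4↦0, 5↦1, 6↦1]  zeros at y ∈ {4}
Collecting zeros: affine points = {(0, 3), (1, 6), (4, 2), (4, 3), (5, 1), (6, 4)}.
Total count |C(F_7)_aff| = 6.


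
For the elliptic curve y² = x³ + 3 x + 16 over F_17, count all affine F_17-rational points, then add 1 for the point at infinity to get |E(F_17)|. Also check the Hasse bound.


Affine points = {(0, 4), (0, 13), (2, 8), (2, 9), (3, 1), (3, 16), (8, 5), (8, 12), (10, 3), (10, 14), (13, 5), (13, 12), (15, 6), (15, 11)}; affine count = 14; |E(F_17)| = 15.

Discriminant check: Δ ∝ 4a³ + 27b² = 4·3³ + 27·16² = 4·27 + 27·256 ≡ 16 (mod 17). Nonzero ⇒ E is nonsingular.
For each x ∈ F_17, compute rhs = x³ + 3·x + 16 mod 17, then count y ∈ F_17 with y² ≡ rhs.
  x = 0: rhs = 16, matching y values: 4, 13 (2 points).
  x = 1: rhs = 3, matching y values: none (0 points).
  x = 2: rhs = 13, matching y values: 8, 9 (2 points).
  x = 3: rhs = 1, matching y values: 1, 16 (2 points).
  x = 4: rhs = 7, matching y values: none (0 points).
  x = 5: rhs = 3, matching y values: none (0 points).
  x = 6: rhs = 12, matching y values: none (0 points).
  x = 7: rhs = 6, matching y values: none (0 points).
  x = 8: rhs = 8, matching y values: 5, 12 (2 points).
  x = 9: rhs = 7, matching y values: none (0 points).
  x = 10: rhs = 9, matching y values: 3, 14 (2 points).
  x = 11: rhs = 3, matching y values: none (0 points).
  x = 12: rhs = 12, matching y values: none (0 points).
  x = 13: rhs = 8, matching y values: 5, 12 (2 points).
  x = 14: rhs = 14, matching y values: none (0 points).
  x = 15: rhs = 2, matching y values: 6, 11 (2 points).
  x = 16: rhs = 12, matching y values: none (0 points).
Total affine count: 14.
Full point count |E(F_17)| = 14 + 1 = 15.
Hasse bound: |15 − (17+1)| = |-3| = 3 ≤ 2√17 ≈ 8.2462 ✓.


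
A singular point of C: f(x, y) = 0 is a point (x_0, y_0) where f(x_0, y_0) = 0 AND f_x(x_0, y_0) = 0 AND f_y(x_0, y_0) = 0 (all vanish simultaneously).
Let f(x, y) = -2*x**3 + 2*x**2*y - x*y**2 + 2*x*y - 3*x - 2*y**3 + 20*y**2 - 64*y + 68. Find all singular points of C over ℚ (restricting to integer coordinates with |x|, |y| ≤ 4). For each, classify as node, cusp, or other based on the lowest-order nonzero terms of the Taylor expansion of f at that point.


Singular points: {(1, 3)}; classification: cusp.

Compute partial derivatives:
  f_x = -6*x**2 + 4*x*y - y**2 + 2*y - 3.
  f_y = 2*x**2 - 2*x*y + 2*x - 6*y**2 + 40*y - 64.
Scan x_0 ∈ {−4, ..., 4}. For each x_0, f_y(x_0, y) is a polynomial in y; find its integer roots y ∈ {−4, ..., 4}, then test f_x and f at those candidates.
  x = -4: f_y(-4, y) = -6*y**2 + 48*y - 40; no integer root y with |y| ≤ 4.
  x = -3: f_y(-3, y) = -6*y**2 + 46*y - 52; no integer root y with |y| ≤ 4.
  x = -2: f_y(-2, y) = -6*y**2 + 44*y - 60; no integer root y with |y| ≤ 4.
  x = -1: f_y(-1, y) = -6*y**2 + 42*y - 64; no integer root y with |y| ≤ 4.
  x = 0: f_y(0, y) = -6*y**2 + 40*y - 64; vanishes at y ∈ {4}. (0, 4): f_x = -11 ≠ 0.
  x = 1: f_y(1, y) = -6*y**2 + 38*y - 60; vanishes at y ∈ {3}. (1, 3): f_x = 0, f = 0 — SINGULAR.
  x = 2: f_y(2, y) = -6*y**2 + 36*y - 52; no integer root y with |y| ≤ 4.
  x = 3: f_y(3, y) = -6*y**2 + 34*y - 40; vanishes at y ∈ {4}. (3, 4): f_x = -17 ≠ 0.
  x = 4: f_y(4, y) = -6*y**2 + 32*y - 24; no integer root y with |y| ≤ 4.
Only singular point on the grid: (1, 3).
Classify: substitute x = 1 + u, y = 3 + v and expand: f = -2*u**3 + 2*u**2*v - u*v**2 - 2*v**3 + v**2.
No constant or linear terms (consistent with a singular point). Quadratic part: v**2. Cubic part: -2*u**3 + 2*u**2*v - u*v**2 - 2*v**3.
The quadratic part v**2 is a perfect square, so there is a single (double) tangent line v = 0, i.e. y = 3. Restricting the cubic part to that line (v = 0) leaves -2*u**3 ≠ 0, so f is not divisible by v and the branch is v² ≈ 2*u**3 to lowest order — this is a cusp.
Classification: cusp.


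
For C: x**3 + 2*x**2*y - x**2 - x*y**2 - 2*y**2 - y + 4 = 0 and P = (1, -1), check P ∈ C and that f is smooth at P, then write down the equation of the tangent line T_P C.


Tangent line at P: -4*x + 7*y + 11 = 0.

Step 1: f(1, -1) = 0, so P lies on C.
Step 2: partial derivatives
  f_x(x, y) = 3*x**2 + 4*x*y - 2*x - y**2, f_y(x, y) = 2*x**2 - 2*x*y - 4*y - 1.
  f_x(P) = -4, f_y(P) = 7 (gradient nonzero, so P is smooth).
Step 3: tangent line at P: -4·(x − 1) + 7·(y − -1) = 0.
Expanding: -4*x + 7*y + 11 = 0.


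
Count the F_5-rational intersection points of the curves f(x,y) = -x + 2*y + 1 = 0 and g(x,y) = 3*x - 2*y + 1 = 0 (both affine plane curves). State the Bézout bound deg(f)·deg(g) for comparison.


Common zeros: {(4, 4)}; count = 1; Bézout bound = 1.

deg(f) = 1, deg(g) = 1, so Bézout bound = 1.
Scan x ∈ F_5. For each x, list the y ∈ F_5 with f(x, y) ≡ 0 and those with g(x, y) ≡ 0 (mod 5); the common zeros in that column are the intersection.
  x = 0: f ≡ 0 at y ∈ {2}; g ≡ 0 at y ∈ {3}; common: ∅.
  x = 1: f ≡ 0 at y ∈ {0}; g ≡ 0 at y ∈ {2}; common: ∅.
  x = 2: f ≡ 0 at y ∈ {3}; g ≡ 0 at y ∈ {1}; common: ∅.
  x = 3: f ≡ 0 at y ∈ {1}; g ≡ 0 at y ∈ {0}; common: ∅.
  x = 4: f ≡ 0 at y ∈ {4}; g ≡ 0 at y ∈ {4}; common: {4}.
Collecting: common zeros = {(4, 4)}, so the count is 1.
Comparison with the Bézout bound: 1 ≤ 1 = deg(f)·deg(g), as expected for curves with no common component (the bound is attained).


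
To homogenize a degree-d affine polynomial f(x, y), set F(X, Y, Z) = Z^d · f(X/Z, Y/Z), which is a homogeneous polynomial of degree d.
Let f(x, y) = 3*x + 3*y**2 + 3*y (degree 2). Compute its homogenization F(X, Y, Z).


F(X, Y, Z) = 3*X*Z + 3*Y**2 + 3*Y*Z

deg(f) = 2.
Substitute x = X/Z, y = Y/Z into f, then multiply by Z^2.
  monomial 3·x^1·y^0 ↦ 3·X^1·Y^0·Z^1.
  monomial 3·x^0·y^2 ↦ 3·X^0·Y^2·Z^0.
  monomial 3·x^0·y^1 ↦ 3·X^0·Y^1·Z^1.
Collecting: F(X, Y, Z) = 3*X*Z + 3*Y**2 + 3*Y*Z.


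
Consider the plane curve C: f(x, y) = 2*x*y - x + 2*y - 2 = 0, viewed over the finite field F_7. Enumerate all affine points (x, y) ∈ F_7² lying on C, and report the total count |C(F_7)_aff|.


Affine F_7-points: {(0, 1), (1, 6), (2, 3), (3, 5), (4, 2), (5, 0)}; count = 6.

For each of the 49 pairs (x, y) ∈ F_7², evaluate f(x, y) mod 7. Record the zeros.
  x = 0: [0↦5, 1↦0, 2↦2, 3↦4, 4↦6, 5↦1, 6↦3]  zeros at y ∈ {1}
  x = 1: [0↦4, 1↦1, 2↦5, 3↦2, 4↦6, 5↦3, 6↦0]  zeros at y ∈ {6}
  x = 2: [0↦3, 1↦2, 2↦1, 3↦0, 4↦6, 5↦5, 6↦4]  zeros at y ∈ {3}
  x = 3: [0↦2, 1↦3, 2↦4, 3↦5, 4↦6, 5↦0, 6↦1]  zeros at y ∈ {5}
  x = 4: [0↦1, 1↦4, 2↦0, 3↦3, 4↦6, 5↦2, 6↦5]  zeros at y ∈ {2}
  x = 5: [0↦0, 1↦5, 2↦3, 3↦1, 4↦6, 5↦4, 6↦2]  zeros at y ∈ {0}
  x = 6: [0↦6, 1↦6, 2↦6, 3↦6, 4↦6, 5↦6, 6↦6]  zeros at y ∈ ∅
Collecting zeros: affine points = {(0, 1), (1, 6), (2, 3), (3, 5), (4, 2), (5, 0)}.
Total count |C(F_7)_aff| = 6.


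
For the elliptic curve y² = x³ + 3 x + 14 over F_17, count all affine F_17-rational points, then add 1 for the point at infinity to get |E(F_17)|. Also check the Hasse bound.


Affine points = {(1, 1), (1, 16), (3, 4), (3, 13), (5, 1), (5, 16), (7, 2), (7, 15), (11, 1), (11, 16), (15, 0)}; affine count = 11; |E(F_17)| = 12.

Discriminant check: Δ ∝ 4a³ + 27b² = 4·3³ + 27·14² = 4·27 + 27·196 ≡ 11 (mod 17). Nonzero ⇒ E is nonsingular.
For each x ∈ F_17, compute rhs = x³ + 3·x + 14 mod 17, then count y ∈ F_17 with y² ≡ rhs.
  x = 0: rhs = 14, matching y values: none (0 points).
  x = 1: rhs = 1, matching y values: 1, 16 (2 points).
  x = 2: rhs = 11, matching y values: none (0 points).
  x = 3: rhs = 16, matching y values: 4, 13 (2 points).
  x = 4: rhs = 5, matching y values: none (0 points).
  x = 5: rhs = 1, matching y values: 1, 16 (2 points).
  x = 6: rhs = 10, matching y values: none (0 points).
  x = 7: rhs = 4, matching y values: 2, 15 (2 points).
  x = 8: rhs = 6, matching y values: none (0 points).
  x = 9: rhs = 5, matching y values: none (0 points).
  x = 10: rhs = 7, matching y values: none (0 points).
  x = 11: rhs = 1, matching y values: 1, 16 (2 points).
  x = 12: rhs = 10, matching y values: none (0 points).
  x = 13: rhs = 6, matching y values: none (0 points).
  x = 14: rhs = 12, matching y values: none (0 points).
  x = 15: rhs = 0, matching y values: 0 (1 points).
  x = 16: rhs = 10, matching y values: none (0 points).
Total affine count: 11.
Full point count |E(F_17)| = 11 + 1 = 12.
Hasse bound: |12 − (17+1)| = |-6| = 6 ≤ 2√17 ≈ 8.2462 ✓.


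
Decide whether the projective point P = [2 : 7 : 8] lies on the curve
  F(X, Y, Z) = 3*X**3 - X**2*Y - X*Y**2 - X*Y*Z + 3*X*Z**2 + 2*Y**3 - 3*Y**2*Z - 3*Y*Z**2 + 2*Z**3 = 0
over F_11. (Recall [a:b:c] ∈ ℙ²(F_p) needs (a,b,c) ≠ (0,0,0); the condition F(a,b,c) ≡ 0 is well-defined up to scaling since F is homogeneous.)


F(2,7,8) ≡ 9 (mod 11); P is NOT on the curve.

Evaluate F(2, 7, 8) term-by-term (mod 11).
  3*X**3 ↦ 3·8·1·1 = 24
  -X**2*Y ↦ -1·4·7·1 = -28
  -X*Y**2 ↦ -1·2·49·1 = -98
  -X*Y*Z ↦ -1·2·7·8 = -112
  3*X*Z**2 ↦ 3·2·1·64 = 384
  2*Y**3 ↦ 2·1·343·1 = 686
  -3*Y**2*Z ↦ -3·1·49·8 = -1176
  -3*Y*Z**2 ↦ -3·1·7·64 = -1344
  2*Z**3 ↦ 2·1·1·512 = 1024
Sum: F(2, 7, 8) = (24) + (-28) + (-98) + (-112) + (384) + (686) + (-1176) + (-1344) + (1024) = -640.
Reducing mod 11: -640 ≡ 9 (mod 11).
Since F(a, b, c) ≡ 9 ≠ 0 (mod 11), P does NOT lie on the curve.


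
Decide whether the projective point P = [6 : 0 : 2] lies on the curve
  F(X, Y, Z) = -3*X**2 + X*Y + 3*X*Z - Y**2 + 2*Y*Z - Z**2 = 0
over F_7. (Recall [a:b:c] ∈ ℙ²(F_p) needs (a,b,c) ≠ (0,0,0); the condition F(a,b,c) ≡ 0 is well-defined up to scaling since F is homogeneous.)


F(6,0,2) ≡ 1 (mod 7); P is NOT on the curve.

Evaluate F(6, 0, 2) term-by-term (mod 7).
  -3*X**2 ↦ -3·36·1·1 = -108
  X*Y ↦ 1·6·0·1 = 0
  3*X*Z ↦ 3·6·1·2 = 36
  -Y**2 ↦ -1·1·0·1 = 0
  2*Y*Z ↦ 2·1·0·2 = 0
  -Z**2 ↦ -1·1·1·4 = -4
Sum: F(6, 0, 2) = (-108) + (0) + (36) + (0) + (0) + (-4) = -76.
Reducing mod 7: -76 ≡ 1 (mod 7).
Since F(a, b, c) ≡ 1 ≠ 0 (mod 7), P does NOT lie on the curve.


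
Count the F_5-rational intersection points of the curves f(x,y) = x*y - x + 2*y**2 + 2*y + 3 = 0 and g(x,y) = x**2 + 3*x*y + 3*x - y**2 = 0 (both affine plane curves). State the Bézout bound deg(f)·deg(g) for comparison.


Common zeros: {(4, 3), (4, 4)}; count = 2; Bézout bound = 4.

deg(f) = 2, deg(g) = 2, so Bézout bound = 4.
Scan x ∈ F_5. For each x, list the y ∈ F_5 with f(x, y) ≡ 0 and those with g(x, y) ≡ 0 (mod 5); the common zeros in that column are the intersection.
  x = 0: f ≡ 0 at y ∈ {2}; g ≡ 0 at y ∈ {0}; common: ∅.
  x = 1: f ≡ 0 at y ∈ ∅; g ≡ 0 at y ∈ {4}; common: ∅.
  x = 2: f ≡ 0 at y ∈ ∅; g ≡ 0 at y ∈ {0, 1}; common: ∅.
  x = 3: f ≡ 0 at y ∈ {0}; g ≡ 0 at y ∈ ∅; common: ∅.
  x = 4: f ≡ 0 at y ∈ {3, 4}; g ≡ 0 at y ∈ {3, 4}; common: {3, 4}.
Collecting: common zeros = {(4, 3), (4, 4)}, so the count is 2.
Comparison with the Bézout bound: 2 ≤ 4 = deg(f)·deg(g), as expected for curves with no common component (the affine F_5-count falls short of the bound because intersections may lie at infinity, over extension fields, or carry multiplicity).


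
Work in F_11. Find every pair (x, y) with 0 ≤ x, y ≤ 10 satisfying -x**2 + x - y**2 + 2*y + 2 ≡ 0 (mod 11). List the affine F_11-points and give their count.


Affine F_11-points: {(0, 6), (0, 7), (1, 6), (1, 7), (2, 0), (2, 2), (5, 5), (5, 8), (7, 5), (7, 8), (10, 0), (10, 2)}; count = 12.

For each of the 121 pairs (x, y) ∈ F_11², evaluate f(x, y) mod 11. Record the zeros.
  x = 0: [0↦2, 1↦3, 2↦2, 3↦10, 4↦5, 5↦9, 6↦0, 7↦0, 8↦9, 9↦5, 10↦10]  zeros at y ∈ {6, 7}
  x = 1: [0↦2, 1↦3, 2↦2, 3↦10, 4↦5, 5↦9, 6↦0, 7↦0, 8↦9, 9↦5, 10↦10]  zeros at y ∈ {6, 7}
  x = 2: [0↦0, 1↦1, 2↦0, 3↦8, 4↦3, 5↦7, 6↦9, 7↦9, 8↦7, 9↦3, 10↦8]  zeros at y ∈ {0, 2}
  x = 3: [0↦7, 1↦8, 2↦7, 3↦4, 4↦10, 5↦3, 6↦5, 7↦5, 8↦3, 9↦10, 10↦4]  zeros at y ∈ ∅
  x = 4: [0↦1, 1↦2, 2↦1, 3↦9, 4↦4, 5↦8, 6↦10, 7↦10, 8↦8, 9↦4, 10↦9]  zeros at y ∈ ∅
  x = 5: [0↦4, 1↦5, 2↦4, 3↦1, 4↦7, 5↦0, 6↦2, 7↦2, 8↦0, 9↦7, 10↦1]  zeros at y ∈ {5, 8}
  x = 6: [0↦5, 1↦6, 2↦5, 3↦2, 4↦8, 5↦1, 6↦3, 7↦3, 8↦1, 9↦8, 10↦2]  zeros at y ∈ ∅
  x = 7: [0↦4, 1↦5, 2↦4, 3↦1, 4↦7, 5↦0, 6↦2, 7↦2, 8↦0, 9↦7, 10↦1]  zeros at y ∈ {5, 8}
  x = 8: [0↦1, 1↦2, 2↦1, 3↦9, 4↦4, 5↦8, 6↦10, 7↦10, 8↦8, 9↦4, 10↦9]  zeros at y ∈ ∅
  x = 9: [0↦7, 1↦8, 2↦7, 3↦4, 4↦10, 5↦3, 6↦5, 7↦5, 8↦3, 9↦10, 10↦4]  zeros at y ∈ ∅
  x = 10: [0↦0, 1↦1, 2↦0, 3↦8, 4↦3, 5↦7, 6↦9, 7↦9, 8↦7, 9↦3, 10↦8]  zeros at y ∈ {0, 2}
Collecting zeros: affine points = {(0, 6), (0, 7), (1, 6), (1, 7), (2, 0), (2, 2), (5, 5), (5, 8), (7, 5), (7, 8), (10, 0), (10, 2)}.
Total count |C(F_11)_aff| = 12.


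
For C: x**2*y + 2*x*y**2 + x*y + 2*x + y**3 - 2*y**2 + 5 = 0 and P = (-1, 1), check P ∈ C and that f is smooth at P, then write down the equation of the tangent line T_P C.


Tangent line at P: 3*x - 5*y + 8 = 0.

Step 1: f(-1, 1) = 0, so P lies on C.
Step 2: partial derivatives
  f_x(x, y) = 2*x*y + 2*y**2 + y + 2, f_y(x, y) = x**2 + 4*x*y + x + 3*y**2 - 4*y.
  f_x(P) = 3, f_y(P) = -5 (gradient nonzero, so P is smooth).
Step 3: tangent line at P: 3·(x − -1) + -5·(y − 1) = 0.
Expanding: 3*x - 5*y + 8 = 0.


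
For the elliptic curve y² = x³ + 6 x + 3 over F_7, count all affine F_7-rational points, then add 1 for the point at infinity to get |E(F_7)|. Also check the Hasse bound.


Affine points = {(2, 3), (2, 4), (4, 0), (5, 2), (5, 5)}; affine count = 5; |E(F_7)| = 6.

Discriminant check: Δ ∝ 4a³ + 27b² = 4·6³ + 27·3² = 4·216 + 27·9 ≡ 1 (mod 7). Nonzero ⇒ E is nonsingular.
For each x ∈ F_7, compute rhs = x³ + 6·x + 3 mod 7, then count y ∈ F_7 with y² ≡ rhs.
  x = 0: rhs = 3, matching y values: none (0 points).
  x = 1: rhs = 3, matching y values: none (0 points).
  x = 2: rhs = 2, matching y values: 3, 4 (2 points).
  x = 3: rhs = 6, matching y values: none (0 points).
  x = 4: rhs = 0, matching y values: 0 (1 points).
  x = 5: rhs = 4, matching y values: 2, 5 (2 points).
  x = 6: rhs = 3, matching y values: none (0 points).
Total affine count: 5.
Full point count |E(F_7)| = 5 + 1 = 6.
Hasse bound: |6 − (7+1)| = |-2| = 2 ≤ 2√7 ≈ 5.2915 ✓.


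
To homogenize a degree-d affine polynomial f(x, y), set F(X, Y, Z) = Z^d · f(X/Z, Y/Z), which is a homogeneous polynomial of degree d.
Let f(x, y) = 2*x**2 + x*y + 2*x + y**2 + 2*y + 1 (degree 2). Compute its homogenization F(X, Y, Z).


F(X, Y, Z) = 2*X**2 + X*Y + 2*X*Z + Y**2 + 2*Y*Z + Z**2

deg(f) = 2.
Substitute x = X/Z, y = Y/Z into f, then multiply by Z^2.
  monomial 2·x^2·y^0 ↦ 2·X^2·Y^0·Z^0.
  monomial 1·x^1·y^1 ↦ 1·X^1·Y^1·Z^0.
  monomial 2·x^1·y^0 ↦ 2·X^1·Y^0·Z^1.
  monomial 1·x^0·y^2 ↦ 1·X^0·Y^2·Z^0.
  monomial 2·x^0·y^1 ↦ 2·X^0·Y^1·Z^1.
  monomial 1·x^0·y^0 ↦ 1·X^0·Y^0·Z^2.
Collecting: F(X, Y, Z) = 2*X**2 + X*Y + 2*X*Z + Y**2 + 2*Y*Z + Z**2.


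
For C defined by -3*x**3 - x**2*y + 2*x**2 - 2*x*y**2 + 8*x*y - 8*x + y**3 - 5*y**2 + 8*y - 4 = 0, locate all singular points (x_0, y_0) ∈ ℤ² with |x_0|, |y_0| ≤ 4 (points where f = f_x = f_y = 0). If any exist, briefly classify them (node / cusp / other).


Singular points: {(0, 2)}; classification: cusp.

Compute partial derivatives:
  f_x = -9*x**2 - 2*x*y + 4*x - 2*y**2 + 8*y - 8.
  f_y = -x**2 - 4*x*y + 8*x + 3*y**2 - 10*y + 8.
Scan x_0 ∈ {−4, ..., 4}. For each x_0, f_y(x_0, y) is a polynomial in y; find its integer roots y ∈ {−4, ..., 4}, then test f_x and f at those candidates.
  x = -4: f_y(-4, y) = 3*y**2 + 6*y - 40; no integer root y with |y| ≤ 4.
  x = -3: f_y(-3, y) = 3*y**2 + 2*y - 25; no integer root y with |y| ≤ 4.
  x = -2: f_y(-2, y) = 3*y**2 - 2*y - 12; no integer root y with |y| ≤ 4.
  x = -1: f_y(-1, y) = 3*y**2 - 6*y - 1; no integer root y with |y| ≤ 4.
  x = 0: f_y(0, y) = 3*y**2 - 10*y + 8; vanishes at y ∈ {2}. (0, 2): f_x = 0, f = 0 — SINGULAR.
  x = 1: f_y(1, y) = 3*y**2 - 14*y + 15; vanishes at y ∈ {3}. (1, 3): f_x = -13 ≠ 0.
  x = 2: f_y(2, y) = 3*y**2 - 18*y + 20; no integer root y with |y| ≤ 4.
  x = 3: f_y(3, y) = 3*y**2 - 22*y + 23; no integer root y with |y| ≤ 4.
  x = 4: f_y(4, y) = 3*y**2 - 26*y + 24; no integer root y with |y| ≤ 4.
Only singular point on the grid: (0, 2).
Classify: substitute x = 0 + u, y = 2 + v and expand: f = -3*u**3 - u**2*v - 2*u*v**2 + v**3 + v**2.
No constant or linear terms (consistent with a singular point). Quadratic part: v**2. Cubic part: -3*u**3 - u**2*v - 2*u*v**2 + v**3.
The quadratic part v**2 is a perfect square, so there is a single (double) tangent line v = 0, i.e. y = 2. Restricting the cubic part to that line (v = 0) leaves -3*u**3 ≠ 0, so f is not divisible by v and the branch is v² ≈ 3*u**3 to lowest order — this is a cusp.
Classification: cusp.
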